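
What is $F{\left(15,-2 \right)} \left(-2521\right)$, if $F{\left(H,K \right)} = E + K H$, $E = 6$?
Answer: $60504$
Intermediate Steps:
$F{\left(H,K \right)} = 6 + H K$ ($F{\left(H,K \right)} = 6 + K H = 6 + H K$)
$F{\left(15,-2 \right)} \left(-2521\right) = \left(6 + 15 \left(-2\right)\right) \left(-2521\right) = \left(6 - 30\right) \left(-2521\right) = \left(-24\right) \left(-2521\right) = 60504$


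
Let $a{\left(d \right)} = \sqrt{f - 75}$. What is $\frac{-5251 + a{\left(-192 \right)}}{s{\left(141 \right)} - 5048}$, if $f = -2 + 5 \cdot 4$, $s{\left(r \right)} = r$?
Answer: $\frac{5251}{4907} - \frac{i \sqrt{57}}{4907} \approx 1.0701 - 0.0015386 i$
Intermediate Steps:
$f = 18$ ($f = -2 + 20 = 18$)
$a{\left(d \right)} = i \sqrt{57}$ ($a{\left(d \right)} = \sqrt{18 - 75} = \sqrt{-57} = i \sqrt{57}$)
$\frac{-5251 + a{\left(-192 \right)}}{s{\left(141 \right)} - 5048} = \frac{-5251 + i \sqrt{57}}{141 - 5048} = \frac{-5251 + i \sqrt{57}}{-4907} = \left(-5251 + i \sqrt{57}\right) \left(- \frac{1}{4907}\right) = \frac{5251}{4907} - \frac{i \sqrt{57}}{4907}$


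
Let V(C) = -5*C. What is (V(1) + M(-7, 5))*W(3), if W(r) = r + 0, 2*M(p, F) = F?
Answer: -15/2 ≈ -7.5000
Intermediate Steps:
M(p, F) = F/2
W(r) = r
(V(1) + M(-7, 5))*W(3) = (-5*1 + (½)*5)*3 = (-5 + 5/2)*3 = -5/2*3 = -15/2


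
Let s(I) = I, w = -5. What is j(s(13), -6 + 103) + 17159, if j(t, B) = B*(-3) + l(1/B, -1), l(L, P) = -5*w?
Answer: 16893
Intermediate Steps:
l(L, P) = 25 (l(L, P) = -5*(-5) = 25)
j(t, B) = 25 - 3*B (j(t, B) = B*(-3) + 25 = -3*B + 25 = 25 - 3*B)
j(s(13), -6 + 103) + 17159 = (25 - 3*(-6 + 103)) + 17159 = (25 - 3*97) + 17159 = (25 - 291) + 17159 = -266 + 17159 = 16893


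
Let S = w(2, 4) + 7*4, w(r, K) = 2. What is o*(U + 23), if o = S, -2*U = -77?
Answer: 1845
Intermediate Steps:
U = 77/2 (U = -1/2*(-77) = 77/2 ≈ 38.500)
S = 30 (S = 2 + 7*4 = 2 + 28 = 30)
o = 30
o*(U + 23) = 30*(77/2 + 23) = 30*(123/2) = 1845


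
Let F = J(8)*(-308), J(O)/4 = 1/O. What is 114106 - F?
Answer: 114260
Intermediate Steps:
J(O) = 4/O
F = -154 (F = (4/8)*(-308) = (4*(1/8))*(-308) = (1/2)*(-308) = -154)
114106 - F = 114106 - 1*(-154) = 114106 + 154 = 114260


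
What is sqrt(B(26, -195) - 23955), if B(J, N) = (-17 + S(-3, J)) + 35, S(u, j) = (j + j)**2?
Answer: I*sqrt(21233) ≈ 145.72*I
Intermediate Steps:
S(u, j) = 4*j**2 (S(u, j) = (2*j)**2 = 4*j**2)
B(J, N) = 18 + 4*J**2 (B(J, N) = (-17 + 4*J**2) + 35 = 18 + 4*J**2)
sqrt(B(26, -195) - 23955) = sqrt((18 + 4*26**2) - 23955) = sqrt((18 + 4*676) - 23955) = sqrt((18 + 2704) - 23955) = sqrt(2722 - 23955) = sqrt(-21233) = I*sqrt(21233)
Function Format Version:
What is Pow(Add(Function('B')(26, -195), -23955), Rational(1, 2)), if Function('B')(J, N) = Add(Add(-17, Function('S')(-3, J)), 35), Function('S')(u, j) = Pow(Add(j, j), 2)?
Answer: Mul(I, Pow(21233, Rational(1, 2))) ≈ Mul(145.72, I)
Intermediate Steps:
Function('S')(u, j) = Mul(4, Pow(j, 2)) (Function('S')(u, j) = Pow(Mul(2, j), 2) = Mul(4, Pow(j, 2)))
Function('B')(J, N) = Add(18, Mul(4, Pow(J, 2))) (Function('B')(J, N) = Add(Add(-17, Mul(4, Pow(J, 2))), 35) = Add(18, Mul(4, Pow(J, 2))))
Pow(Add(Function('B')(26, -195), -23955), Rational(1, 2)) = Pow(Add(Add(18, Mul(4, Pow(26, 2))), -23955), Rational(1, 2)) = Pow(Add(Add(18, Mul(4, 676)), -23955), Rational(1, 2)) = Pow(Add(Add(18, 2704), -23955), Rational(1, 2)) = Pow(Add(2722, -23955), Rational(1, 2)) = Pow(-21233, Rational(1, 2)) = Mul(I, Pow(21233, Rational(1, 2)))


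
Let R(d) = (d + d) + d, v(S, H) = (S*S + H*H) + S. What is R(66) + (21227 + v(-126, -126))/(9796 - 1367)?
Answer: 1721795/8429 ≈ 204.27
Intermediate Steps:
v(S, H) = S + H**2 + S**2 (v(S, H) = (S**2 + H**2) + S = (H**2 + S**2) + S = S + H**2 + S**2)
R(d) = 3*d (R(d) = 2*d + d = 3*d)
R(66) + (21227 + v(-126, -126))/(9796 - 1367) = 3*66 + (21227 + (-126 + (-126)**2 + (-126)**2))/(9796 - 1367) = 198 + (21227 + (-126 + 15876 + 15876))/8429 = 198 + (21227 + 31626)*(1/8429) = 198 + 52853*(1/8429) = 198 + 52853/8429 = 1721795/8429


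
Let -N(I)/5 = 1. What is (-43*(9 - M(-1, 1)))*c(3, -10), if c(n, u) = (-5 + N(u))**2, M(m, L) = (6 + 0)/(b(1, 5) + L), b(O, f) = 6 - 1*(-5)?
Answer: -36550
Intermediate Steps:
N(I) = -5 (N(I) = -5*1 = -5)
b(O, f) = 11 (b(O, f) = 6 + 5 = 11)
M(m, L) = 6/(11 + L) (M(m, L) = (6 + 0)/(11 + L) = 6/(11 + L))
c(n, u) = 100 (c(n, u) = (-5 - 5)**2 = (-10)**2 = 100)
(-43*(9 - M(-1, 1)))*c(3, -10) = -43*(9 - 6/(11 + 1))*100 = -43*(9 - 6/12)*100 = -43*(9 - 1*1/2)*100 = -43*(9 - 1/2)*100 = -43*17/2*100 = -731/2*100 = -36550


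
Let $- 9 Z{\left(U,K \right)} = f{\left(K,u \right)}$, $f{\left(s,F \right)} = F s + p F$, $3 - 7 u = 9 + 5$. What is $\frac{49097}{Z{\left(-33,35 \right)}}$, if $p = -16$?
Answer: $\frac{3093111}{209} \approx 14800.0$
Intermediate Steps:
$u = - \frac{11}{7}$ ($u = \frac{3}{7} - \frac{9 + 5}{7} = \frac{3}{7} - 2 = - \frac{11}{7} \approx -1.5714$)
$f{\left(s,F \right)} = - 16 F + F s$ ($f{\left(s,F \right)} = F s - 16 F = - 16 F + F s$)
$Z{\left(U,K \right)} = - \frac{176}{63} + \frac{11 K}{63}$ ($Z{\left(U,K \right)} = - \frac{\left(- \frac{11}{7}\right) \left(-16 + K\right)}{9} = - \frac{\frac{176}{7} - \frac{11 K}{7}}{9} = - \frac{176}{63} + \frac{11 K}{63}$)
$\frac{49097}{Z{\left(-33,35 \right)}} = \frac{49097}{- \frac{176}{63} + \frac{11}{63} \cdot 35} = \frac{49097}{- \frac{176}{63} + \frac{55}{9}} = \frac{49097}{\frac{209}{63}} = 49097 \cdot \frac{63}{209} = \frac{3093111}{209}$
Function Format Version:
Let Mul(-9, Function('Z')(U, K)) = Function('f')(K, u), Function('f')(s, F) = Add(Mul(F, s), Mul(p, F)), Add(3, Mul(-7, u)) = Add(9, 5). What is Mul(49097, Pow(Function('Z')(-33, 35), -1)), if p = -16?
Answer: Rational(3093111, 209) ≈ 14800.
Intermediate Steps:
u = Rational(-11, 7) (u = Add(Rational(3, 7), Mul(Rational(-1, 7), Add(9, 5))) = Add(Rational(3, 7), Mul(Rational(-1, 7), 14)) = Add(Rational(3, 7), -2) = Rational(-11, 7) ≈ -1.5714)
Function('f')(s, F) = Add(Mul(-16, F), Mul(F, s)) (Function('f')(s, F) = Add(Mul(F, s), Mul(-16, F)) = Add(Mul(-16, F), Mul(F, s)))
Function('Z')(U, K) = Add(Rational(-176, 63), Mul(Rational(11, 63), K)) (Function('Z')(U, K) = Mul(Rational(-1, 9), Mul(Rational(-11, 7), Add(-16, K))) = Mul(Rational(-1, 9), Add(Rational(176, 7), Mul(Rational(-11, 7), K))) = Add(Rational(-176, 63), Mul(Rational(11, 63), K)))
Mul(49097, Pow(Function('Z')(-33, 35), -1)) = Mul(49097, Pow(Add(Rational(-176, 63), Mul(Rational(11, 63), 35)), -1)) = Mul(49097, Pow(Add(Rational(-176, 63), Rational(55, 9)), -1)) = Mul(49097, Pow(Rational(209, 63), -1)) = Mul(49097, Rational(63, 209)) = Rational(3093111, 209)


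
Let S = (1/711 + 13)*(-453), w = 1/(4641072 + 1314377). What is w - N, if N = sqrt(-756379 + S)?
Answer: 1/5955449 - I*sqrt(42815867079)/237 ≈ 1.6791e-7 - 873.08*I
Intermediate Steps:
w = 1/5955449 ≈ 1.6791e-7
S = -1395844/237 (S = (1/711 + 13)*(-453) = (9244/711)*(-453) = -1395844/237 ≈ -5889.6)
N = I*sqrt(42815867079)/237 (N = sqrt(-756379 - 1395844/237) = sqrt(-180657667/237) = I*sqrt(42815867079)/237 ≈ 873.08*I)
w - N = 1/5955449 - I*sqrt(42815867079)/237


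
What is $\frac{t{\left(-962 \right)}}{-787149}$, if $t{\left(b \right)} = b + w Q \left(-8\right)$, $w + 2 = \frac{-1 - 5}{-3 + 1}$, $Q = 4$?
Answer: $\frac{994}{787149} \approx 0.0012628$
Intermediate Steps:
$w = 1$ ($w = -2 + \frac{-1 - 5}{-3 + 1} = -2 - \frac{6}{-2} = -2 - -3 = -2 + 3 = 1$)
$t{\left(b \right)} = -32 + b$ ($t{\left(b \right)} = b + 1 \cdot 4 \left(-8\right) = b + 4 \left(-8\right) = b - 32 = -32 + b$)
$\frac{t{\left(-962 \right)}}{-787149} = \frac{-32 - 962}{-787149} = \left(-994\right) \left(- \frac{1}{787149}\right) = \frac{994}{787149}$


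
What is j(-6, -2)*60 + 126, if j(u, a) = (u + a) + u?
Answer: -714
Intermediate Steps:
j(u, a) = a + 2*u (j(u, a) = (a + u) + u = a + 2*u)
j(-6, -2)*60 + 126 = (-2 + 2*(-6))*60 + 126 = (-2 - 12)*60 + 126 = -14*60 + 126 = -840 + 126 = -714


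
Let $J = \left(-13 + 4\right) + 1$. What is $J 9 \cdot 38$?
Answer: $-2736$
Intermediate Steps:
$J = -8$ ($J = -9 + 1 = -8$)
$J 9 \cdot 38 = \left(-8\right) 9 \cdot 38 = \left(-72\right) 38 = -2736$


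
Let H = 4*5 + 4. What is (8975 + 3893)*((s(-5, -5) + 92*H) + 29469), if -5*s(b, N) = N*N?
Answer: 407555296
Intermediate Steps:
s(b, N) = -N²/5 (s(b, N) = -N*N/5 = -N²/5)
H = 24 (H = 20 + 4 = 24)
(8975 + 3893)*((s(-5, -5) + 92*H) + 29469) = (8975 + 3893)*((-⅕*(-5)² + 92*24) + 29469) = 12868*((-⅕*25 + 2208) + 29469) = 12868*((-5 + 2208) + 29469) = 12868*(2203 + 29469) = 12868*31672 = 407555296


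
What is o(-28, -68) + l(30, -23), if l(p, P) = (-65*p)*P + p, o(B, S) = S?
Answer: 44812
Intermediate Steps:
l(p, P) = p - 65*P*p (l(p, P) = -65*P*p + p = p - 65*P*p)
o(-28, -68) + l(30, -23) = -68 + 30*(1 - 65*(-23)) = -68 + 30*(1 + 1495) = -68 + 30*1496 = -68 + 44880 = 44812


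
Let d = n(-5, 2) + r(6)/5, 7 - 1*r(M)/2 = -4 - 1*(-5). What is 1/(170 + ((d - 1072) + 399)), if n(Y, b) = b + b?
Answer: -5/2483 ≈ -0.0020137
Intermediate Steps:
r(M) = 12 (r(M) = 14 - 2*(-4 - 1*(-5)) = 14 - 2*(-4 + 5) = 14 - 2*1 = 14 - 2 = 12)
n(Y, b) = 2*b
d = 32/5 (d = 2*2 + 12/5 = 4 + (⅕)*12 = 4 + 12/5 = 32/5 ≈ 6.4000)
1/(170 + ((d - 1072) + 399)) = 1/(170 + ((32/5 - 1072) + 399)) = 1/(170 + (-5328/5 + 399)) = 1/(170 - 3333/5) = 1/(-2483/5) = -5/2483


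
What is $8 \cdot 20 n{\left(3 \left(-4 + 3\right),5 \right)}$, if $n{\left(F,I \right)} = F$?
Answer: $-480$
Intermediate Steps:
$8 \cdot 20 n{\left(3 \left(-4 + 3\right),5 \right)} = 8 \cdot 20 \cdot 3 \left(-4 + 3\right) = 160 \cdot 3 \left(-1\right) = 160 \left(-3\right) = -480$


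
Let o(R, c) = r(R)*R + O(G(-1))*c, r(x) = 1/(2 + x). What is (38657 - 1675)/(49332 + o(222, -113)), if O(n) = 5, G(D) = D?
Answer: 4141984/5462015 ≈ 0.75833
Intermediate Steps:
o(R, c) = 5*c + R/(2 + R) (o(R, c) = R/(2 + R) + 5*c = 5*c + R/(2 + R))
(38657 - 1675)/(49332 + o(222, -113)) = (38657 - 1675)/(49332 + (222 + 5*(-113)*(2 + 222))/(2 + 222)) = 36982/(49332 + (222 + 5*(-113)*224)/224) = 36982/(49332 + (222 - 126560)/224) = 36982/(49332 + (1/224)*(-126338)) = 36982/(49332 - 63169/112) = 36982/(5462015/112) = 36982*(112/5462015) = 4141984/5462015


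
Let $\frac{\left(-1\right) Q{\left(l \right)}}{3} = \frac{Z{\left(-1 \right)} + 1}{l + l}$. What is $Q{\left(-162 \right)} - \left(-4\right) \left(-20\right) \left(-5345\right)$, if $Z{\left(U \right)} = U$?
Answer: $427600$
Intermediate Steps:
$Q{\left(l \right)} = 0$ ($Q{\left(l \right)} = - 3 \frac{-1 + 1}{l + l} = - 3 \frac{1}{2 l} 0 = \left(-3\right) 0 = 0$)
$Q{\left(-162 \right)} - \left(-4\right) \left(-20\right) \left(-5345\right) = 0 - \left(-4\right) \left(-20\right) \left(-5345\right) = 0 - 80 \left(-5345\right) = 0 - -427600 = 0 + 427600 = 427600$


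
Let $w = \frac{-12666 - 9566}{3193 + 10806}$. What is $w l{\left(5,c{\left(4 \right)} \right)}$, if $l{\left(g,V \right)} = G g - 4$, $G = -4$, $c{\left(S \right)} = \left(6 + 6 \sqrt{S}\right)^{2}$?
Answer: $\frac{533568}{13999} \approx 38.115$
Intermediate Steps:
$w = - \frac{22232}{13999} \approx -1.5881$
$l{\left(g,V \right)} = -4 - 4 g$ ($l{\left(g,V \right)} = - 4 g - 4 = -4 - 4 g$)
$w l{\left(5,c{\left(4 \right)} \right)} = - \frac{22232 \left(-4 - 20\right)}{13999} = \left(- \frac{22232}{13999}\right) \left(-24\right) = \frac{533568}{13999}$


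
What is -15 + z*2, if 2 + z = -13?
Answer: -45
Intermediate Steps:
z = -15 (z = -2 - 13 = -15)
-15 + z*2 = -15 - 15*2 = -15 - 30 = -45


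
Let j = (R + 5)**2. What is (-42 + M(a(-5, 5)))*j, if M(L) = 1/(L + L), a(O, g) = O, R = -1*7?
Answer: -842/5 ≈ -168.40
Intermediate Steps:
R = -7
j = 4 (j = (-7 + 5)**2 = (-2)**2 = 4)
M(L) = 1/(2*L)
(-42 + M(a(-5, 5)))*j = (-42 + (1/2)/(-5))*4 = (-42 + (1/2)*(-1/5))*4 = (-42 - 1/10)*4 = -421/10*4 = -842/5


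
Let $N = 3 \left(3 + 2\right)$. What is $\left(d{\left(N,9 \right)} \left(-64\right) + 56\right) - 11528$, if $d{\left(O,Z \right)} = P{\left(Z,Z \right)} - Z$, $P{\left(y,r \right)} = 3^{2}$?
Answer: $-11472$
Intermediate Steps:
$N = 15$ ($N = 3 \cdot 5 = 15$)
$P{\left(y,r \right)} = 9$
$d{\left(O,Z \right)} = 9 - Z$
$\left(d{\left(N,9 \right)} \left(-64\right) + 56\right) - 11528 = \left(\left(9 - 9\right) \left(-64\right) + 56\right) - 11528 = \left(0 \left(-64\right) + 56\right) - 11528 = \left(0 + 56\right) - 11528 = 56 - 11528 = -11472$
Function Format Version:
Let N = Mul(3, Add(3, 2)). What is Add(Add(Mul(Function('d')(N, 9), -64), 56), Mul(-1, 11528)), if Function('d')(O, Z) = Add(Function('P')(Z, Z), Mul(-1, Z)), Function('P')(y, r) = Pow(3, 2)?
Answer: -11472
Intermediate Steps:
N = 15 (N = Mul(3, 5) = 15)
Function('P')(y, r) = 9
Function('d')(O, Z) = Add(9, Mul(-1, Z))
Add(Add(Mul(Function('d')(N, 9), -64), 56), Mul(-1, 11528)) = Add(Add(Mul(Add(9, Mul(-1, 9)), -64), 56), Mul(-1, 11528)) = Add(Add(Mul(Add(9, -9), -64), 56), -11528) = Add(Add(Mul(0, -64), 56), -11528) = Add(Add(0, 56), -11528) = Add(56, -11528) = -11472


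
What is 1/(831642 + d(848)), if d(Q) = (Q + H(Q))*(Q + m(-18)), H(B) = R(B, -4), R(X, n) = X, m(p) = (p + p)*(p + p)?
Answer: 1/4467866 ≈ 2.2382e-7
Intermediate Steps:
m(p) = 4*p² (m(p) = (2*p)*(2*p) = 4*p²)
H(B) = B
d(Q) = 2*Q*(1296 + Q) (d(Q) = (Q + Q)*(Q + 4*(-18)²) = (2*Q)*(Q + 4*324) = (2*Q)*(Q + 1296) = (2*Q)*(1296 + Q) = 2*Q*(1296 + Q))
1/(831642 + d(848)) = 1/(831642 + 2*848*(1296 + 848)) = 1/(831642 + 2*848*2144) = 1/(831642 + 3636224) = 1/4467866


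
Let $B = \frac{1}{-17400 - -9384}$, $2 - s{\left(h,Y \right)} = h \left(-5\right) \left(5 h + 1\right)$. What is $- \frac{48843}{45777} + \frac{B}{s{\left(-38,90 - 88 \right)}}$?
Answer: $- \frac{4686821123611}{4392617363328} \approx -1.067$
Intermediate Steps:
$s{\left(h,Y \right)} = 2 + 5 h \left(1 + 5 h\right)$ ($s{\left(h,Y \right)} = 2 - h \left(-5\right) \left(5 h + 1\right) = 2 - - 5 h \left(1 + 5 h\right) = 2 + 5 h \left(1 + 5 h\right)$)
$B = - \frac{1}{8016}$ ($B = \frac{1}{-17400 + 9384} = \frac{1}{-8016} = - \frac{1}{8016} \approx -0.00012475$)
$- \frac{48843}{45777} + \frac{B}{s{\left(-38,90 - 88 \right)}} = - \frac{48843}{45777} - \frac{1}{8016 \left(2 + 5 \left(-38\right) + 25 \left(-38\right)^{2}\right)} = \left(-48843\right) \frac{1}{45777} - \frac{1}{8016 \left(2 - 190 + 25 \cdot 1444\right)} = - \frac{16281}{15259} - \frac{1}{8016 \left(2 - 190 + 36100\right)} = - \frac{16281}{15259} - \frac{1}{8016 \cdot 35912} = - \frac{16281}{15259} - \frac{1}{287870592} = - \frac{4686821123611}{4392617363328}$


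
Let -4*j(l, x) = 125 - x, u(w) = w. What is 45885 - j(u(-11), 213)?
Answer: 45863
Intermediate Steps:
j(l, x) = -125/4 + x/4 (j(l, x) = -(125 - x)/4 = -125/4 + x/4)
45885 - j(u(-11), 213) = 45885 - (-125/4 + (¼)*213) = 45885 - (-125/4 + 213/4) = 45885 - 1*22 = 45885 - 22 = 45863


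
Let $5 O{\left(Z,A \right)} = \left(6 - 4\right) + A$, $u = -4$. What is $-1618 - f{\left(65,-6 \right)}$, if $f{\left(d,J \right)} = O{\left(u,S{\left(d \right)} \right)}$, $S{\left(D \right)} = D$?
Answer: $- \frac{8157}{5} \approx -1631.4$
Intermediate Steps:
$O{\left(Z,A \right)} = \frac{2}{5} + \frac{A}{5}$ ($O{\left(Z,A \right)} = \frac{\left(6 - 4\right) + A}{5} = \frac{2 + A}{5} = \frac{2}{5} + \frac{A}{5}$)
$f{\left(d,J \right)} = \frac{2}{5} + \frac{d}{5}$
$-1618 - f{\left(65,-6 \right)} = -1618 - \left(\frac{2}{5} + \frac{1}{5} \cdot 65\right) = -1618 - \left(\frac{2}{5} + 13\right) = -1618 - \frac{67}{5} = - \frac{8157}{5}$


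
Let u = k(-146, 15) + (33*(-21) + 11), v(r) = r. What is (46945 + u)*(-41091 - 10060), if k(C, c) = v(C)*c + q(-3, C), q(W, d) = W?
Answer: -2254224570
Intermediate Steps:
k(C, c) = -3 + C*c (k(C, c) = C*c - 3 = -3 + C*c)
u = -2875 (u = (-3 - 146*15) + (33*(-21) + 11) = (-3 - 2190) + (-693 + 11) = -2193 - 682 = -2875)
(46945 + u)*(-41091 - 10060) = (46945 - 2875)*(-41091 - 10060) = 44070*(-51151) = -2254224570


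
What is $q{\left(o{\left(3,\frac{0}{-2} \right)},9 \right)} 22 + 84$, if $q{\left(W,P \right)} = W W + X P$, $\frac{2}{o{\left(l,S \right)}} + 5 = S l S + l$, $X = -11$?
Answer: $-2072$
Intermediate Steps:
$o{\left(l,S \right)} = \frac{2}{-5 + l + l S^{2}}$ ($o{\left(l,S \right)} = \frac{2}{-5 + \left(S l S + l\right)} = \frac{2}{-5 + \left(l S^{2} + l\right)} = \frac{2}{-5 + \left(l + l S^{2}\right)} = \frac{2}{-5 + l + l S^{2}}$)
$q{\left(W,P \right)} = W^{2} - 11 P$ ($q{\left(W,P \right)} = W W - 11 P = W^{2} - 11 P$)
$q{\left(o{\left(3,\frac{0}{-2} \right)},9 \right)} 22 + 84 = \left(\left(\frac{2}{-5 + 3 + 3 \left(\frac{0}{-2}\right)^{2}}\right)^{2} - 99\right) 22 + 84 = \left(\left(\frac{2}{-5 + 3 + 3 \left(0 \left(- \frac{1}{2}\right)\right)^{2}}\right)^{2} - 99\right) 22 + 84 = \left(\left(\frac{2}{-5 + 3 + 3 \cdot 0^{2}}\right)^{2} - 99\right) 22 + 84 = \left(\left(\frac{2}{-5 + 3 + 3 \cdot 0}\right)^{2} - 99\right) 22 + 84 = \left(\left(\frac{2}{-5 + 3 + 0}\right)^{2} - 99\right) 22 + 84 = \left(\left(\frac{2}{-2}\right)^{2} - 99\right) 22 + 84 = \left(\left(2 \left(- \frac{1}{2}\right)\right)^{2} - 99\right) 22 + 84 = \left(\left(-1\right)^{2} - 99\right) 22 + 84 = \left(1 - 99\right) 22 + 84 = \left(-98\right) 22 + 84 = -2156 + 84 = -2072$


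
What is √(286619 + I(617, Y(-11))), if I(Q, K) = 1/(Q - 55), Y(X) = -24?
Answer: √90526891998/562 ≈ 535.37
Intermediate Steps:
I(Q, K) = 1/(-55 + Q)
√(286619 + I(617, Y(-11))) = √(286619 + 1/(-55 + 617)) = √(286619 + 1/562) = √(161079879/562) = √90526891998/562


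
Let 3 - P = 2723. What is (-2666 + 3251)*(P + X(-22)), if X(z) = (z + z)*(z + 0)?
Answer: -1024920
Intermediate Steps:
P = -2720 (P = 3 - 1*2723 = 3 - 2723 = -2720)
X(z) = 2*z² (X(z) = (2*z)*z = 2*z²)
(-2666 + 3251)*(P + X(-22)) = (-2666 + 3251)*(-2720 + 2*(-22)²) = 585*(-2720 + 2*484) = 585*(-2720 + 968) = 585*(-1752) = -1024920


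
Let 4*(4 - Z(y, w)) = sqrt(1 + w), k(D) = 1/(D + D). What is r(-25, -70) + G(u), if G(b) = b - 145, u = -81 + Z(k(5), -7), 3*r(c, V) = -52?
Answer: -718/3 - I*sqrt(6)/4 ≈ -239.33 - 0.61237*I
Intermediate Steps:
k(D) = 1/(2*D)
r(c, V) = -52/3 (r(c, V) = (1/3)*(-52) = -52/3)
Z(y, w) = 4 - sqrt(1 + w)/4
u = -77 - I*sqrt(6)/4 (u = -81 + (4 - sqrt(1 - 7)/4) = -81 + (4 - I*sqrt(6)/4) = -77 - I*sqrt(6)/4 ≈ -77.0 - 0.61237*I)
G(b) = -145 + b
r(-25, -70) + G(u) = -52/3 + (-145 + (-77 - I*sqrt(6)/4)) = -52/3 + (-222 - I*sqrt(6)/4) = -718/3 - I*sqrt(6)/4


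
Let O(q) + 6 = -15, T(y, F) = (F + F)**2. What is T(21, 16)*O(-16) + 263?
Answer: -21241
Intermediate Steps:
T(y, F) = 4*F**2 (T(y, F) = (2*F)**2 = 4*F**2)
O(q) = -21 (O(q) = -6 - 15 = -21)
T(21, 16)*O(-16) + 263 = (4*16**2)*(-21) + 263 = (4*256)*(-21) + 263 = 1024*(-21) + 263 = -21504 + 263 = -21241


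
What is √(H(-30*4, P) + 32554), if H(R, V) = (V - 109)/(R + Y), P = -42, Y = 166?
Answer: √68877318/46 ≈ 180.42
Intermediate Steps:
H(R, V) = (-109 + V)/(166 + R) (H(R, V) = (V - 109)/(R + 166) = (-109 + V)/(166 + R))
√(H(-30*4, P) + 32554) = √((-109 - 42)/(166 - 30*4) + 32554) = √(-151/(166 - 120) + 32554) = √(-151/46 + 32554) = √(1497333/46) = √68877318/46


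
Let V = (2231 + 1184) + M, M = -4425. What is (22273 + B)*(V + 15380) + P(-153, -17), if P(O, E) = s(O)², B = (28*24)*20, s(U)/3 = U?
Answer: 513406491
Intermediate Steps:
s(U) = 3*U
B = 13440 (B = 672*20 = 13440)
V = -1010 (V = (2231 + 1184) - 4425 = 3415 - 4425 = -1010)
P(O, E) = 9*O² (P(O, E) = (3*O)² = 9*O²)
(22273 + B)*(V + 15380) + P(-153, -17) = (22273 + 13440)*(-1010 + 15380) + 9*(-153)² = 35713*14370 + 9*23409 = 513195810 + 210681 = 513406491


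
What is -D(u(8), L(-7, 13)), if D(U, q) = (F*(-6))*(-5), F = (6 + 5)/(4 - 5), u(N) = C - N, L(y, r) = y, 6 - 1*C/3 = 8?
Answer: 330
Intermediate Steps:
C = -6 (C = 18 - 3*8 = 18 - 24 = -6)
u(N) = -6 - N
F = -11 (F = 11/(-1) = 11*(-1) = -11)
D(U, q) = -330 (D(U, q) = -11*(-6)*(-5) = 66*(-5) = -330)
-D(u(8), L(-7, 13)) = -1*(-330) = 330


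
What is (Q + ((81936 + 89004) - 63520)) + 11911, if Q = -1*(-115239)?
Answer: 234570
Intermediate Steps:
Q = 115239
(Q + ((81936 + 89004) - 63520)) + 11911 = (115239 + ((81936 + 89004) - 63520)) + 11911 = (115239 + (170940 - 63520)) + 11911 = (115239 + 107420) + 11911 = 222659 + 11911 = 234570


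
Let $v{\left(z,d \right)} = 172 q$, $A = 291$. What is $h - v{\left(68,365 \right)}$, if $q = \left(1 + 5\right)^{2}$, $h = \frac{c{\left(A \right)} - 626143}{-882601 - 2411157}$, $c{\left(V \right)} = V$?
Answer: $- \frac{10197161842}{1646879} \approx -6191.8$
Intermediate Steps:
$h = \frac{312926}{1646879}$ ($h = \frac{291 - 626143}{-882601 - 2411157} = - \frac{625852}{-3293758} = \left(-625852\right) \left(- \frac{1}{3293758}\right) = \frac{312926}{1646879} \approx 0.19001$)
$q = 36$ ($q = 6^{2} = 36$)
$v{\left(z,d \right)} = 6192$ ($v{\left(z,d \right)} = 172 \cdot 36 = 6192$)
$h - v{\left(68,365 \right)} = \frac{312926}{1646879} - 6192 = - \frac{10197161842}{1646879}$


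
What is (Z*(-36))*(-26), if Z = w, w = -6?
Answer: -5616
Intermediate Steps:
Z = -6
(Z*(-36))*(-26) = -6*(-36)*(-26) = 216*(-26) = -5616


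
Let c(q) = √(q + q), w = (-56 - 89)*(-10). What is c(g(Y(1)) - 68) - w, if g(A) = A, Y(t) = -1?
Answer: -1450 + I*√138 ≈ -1450.0 + 11.747*I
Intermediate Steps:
w = 1450 (w = -145*(-10) = 1450)
c(q) = √2*√q (c(q) = √(2*q) = √2*√q)
c(g(Y(1)) - 68) - w = √2*√(-1 - 68) - 1*1450 = √2*√(-69) - 1450 = √2*(I*√69) - 1450 = I*√138 - 1450 = -1450 + I*√138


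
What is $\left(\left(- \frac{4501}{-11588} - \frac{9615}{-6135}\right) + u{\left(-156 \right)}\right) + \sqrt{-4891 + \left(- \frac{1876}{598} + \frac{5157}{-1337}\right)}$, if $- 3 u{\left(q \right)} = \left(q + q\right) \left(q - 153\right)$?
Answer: $- \frac{152299046095}{4739492} + \frac{i \sqrt{21456393686}}{2093} \approx -32134.0 + 69.986 i$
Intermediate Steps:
$u{\left(q \right)} = - \frac{2 q \left(-153 + q\right)}{3}$ ($u{\left(q \right)} = - \frac{\left(q + q\right) \left(q - 153\right)}{3} = - \frac{2 q \left(-153 + q\right)}{3}$)
$\left(\left(- \frac{4501}{-11588} - \frac{9615}{-6135}\right) + u{\left(-156 \right)}\right) + \sqrt{-4891 + \left(- \frac{1876}{598} + \frac{5157}{-1337}\right)} = \left(\left(- \frac{4501}{-11588} - \frac{9615}{-6135}\right) + \frac{2}{3} \left(-156\right) \left(153 - -156\right)\right) + \sqrt{-4891 + \left(- \frac{1876}{598} + \frac{5157}{-1337}\right)} = \left(\left(\left(-4501\right) \left(- \frac{1}{11588}\right) - - \frac{641}{409}\right) + \frac{2}{3} \left(-156\right) \left(153 + 156\right)\right) + \sqrt{-4891 + \left(\left(-1876\right) \frac{1}{598} + 5157 \left(- \frac{1}{1337}\right)\right)} = \left(\left(\frac{4501}{11588} + \frac{641}{409}\right) + \frac{2}{3} \left(-156\right) 309\right) + \sqrt{-4891 - \frac{14639}{2093}} = \left(\frac{9268817}{4739492} - 32136\right) + \sqrt{-4891 - \frac{14639}{2093}} = - \frac{152299046095}{4739492} + \sqrt{- \frac{10251502}{2093}} = - \frac{152299046095}{4739492} + \frac{i \sqrt{21456393686}}{2093}$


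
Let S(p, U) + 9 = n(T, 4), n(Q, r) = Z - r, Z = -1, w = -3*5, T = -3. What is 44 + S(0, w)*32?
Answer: -404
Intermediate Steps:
w = -15
n(Q, r) = -1 - r
S(p, U) = -14 (S(p, U) = -9 + (-1 - 1*4) = -9 + (-1 - 4) = -9 - 5 = -14)
44 + S(0, w)*32 = 44 - 14*32 = 44 - 448 = -404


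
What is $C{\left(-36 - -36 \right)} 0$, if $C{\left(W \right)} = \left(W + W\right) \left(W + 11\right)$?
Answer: $0$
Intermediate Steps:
$C{\left(W \right)} = 2 W \left(11 + W\right)$
$C{\left(-36 - -36 \right)} 0 = 2 \left(-36 - -36\right) \left(11 - 0\right) 0 = 2 \left(-36 + 36\right) \left(11 + \left(-36 + 36\right)\right) 0 = 2 \cdot 0 \left(11 + 0\right) 0 = 2 \cdot 0 \cdot 11 \cdot 0 = 0 \cdot 0 = 0$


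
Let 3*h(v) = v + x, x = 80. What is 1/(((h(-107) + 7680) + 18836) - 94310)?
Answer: -1/67803 ≈ -1.4749e-5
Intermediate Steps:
h(v) = 80/3 + v/3 (h(v) = (v + 80)/3 = (80 + v)/3 = 80/3 + v/3)
1/(((h(-107) + 7680) + 18836) - 94310) = 1/((((80/3 + (⅓)*(-107)) + 7680) + 18836) - 94310) = 1/((((80/3 - 107/3) + 7680) + 18836) - 94310) = 1/(((-9 + 7680) + 18836) - 94310) = 1/((7671 + 18836) - 94310) = 1/(26507 - 94310) = 1/(-67803) = -1/67803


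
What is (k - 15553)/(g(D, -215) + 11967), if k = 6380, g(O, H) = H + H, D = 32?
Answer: -9173/11537 ≈ -0.79509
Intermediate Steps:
g(O, H) = 2*H
(k - 15553)/(g(D, -215) + 11967) = (6380 - 15553)/(2*(-215) + 11967) = -9173/(-430 + 11967) = -9173/11537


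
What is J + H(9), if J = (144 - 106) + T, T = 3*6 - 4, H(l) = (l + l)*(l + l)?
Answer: 376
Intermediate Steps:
H(l) = 4*l**2 (H(l) = (2*l)*(2*l) = 4*l**2)
T = 14 (T = 18 - 4 = 14)
J = 52 (J = (144 - 106) + 14 = 38 + 14 = 52)
J + H(9) = 52 + 4*9**2 = 52 + 4*81 = 52 + 324 = 376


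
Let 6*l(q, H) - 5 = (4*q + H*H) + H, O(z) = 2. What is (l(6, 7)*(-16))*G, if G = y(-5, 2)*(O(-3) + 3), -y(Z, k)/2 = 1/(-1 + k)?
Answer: 6800/3 ≈ 2266.7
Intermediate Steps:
y(Z, k) = -2/(-1 + k)
l(q, H) = ⅚ + H/6 + H²/6 + 2*q/3 (l(q, H) = ⅚ + ((4*q + H*H) + H)/6 = ⅚ + ((4*q + H²) + H)/6 = ⅚ + ((H² + 4*q) + H)/6 = ⅚ + (H + H² + 4*q)/6 = ⅚ + (H/6 + H²/6 + 2*q/3) = ⅚ + H/6 + H²/6 + 2*q/3)
G = -10 (G = (-2/(-1 + 2))*(2 + 3) = -2/1*5 = -2*1*5 = -2*5 = -10)
(l(6, 7)*(-16))*G = ((⅚ + (⅙)*7 + (⅙)*7² + (⅔)*6)*(-16))*(-10) = ((⅚ + 7/6 + (⅙)*49 + 4)*(-16))*(-10) = ((⅚ + 7/6 + 49/6 + 4)*(-16))*(-10) = ((85/6)*(-16))*(-10) = -680/3*(-10) = 6800/3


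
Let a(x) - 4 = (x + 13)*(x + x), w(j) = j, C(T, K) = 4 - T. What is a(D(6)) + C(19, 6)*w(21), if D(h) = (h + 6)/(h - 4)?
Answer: -83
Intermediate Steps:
D(h) = (6 + h)/(-4 + h)
a(x) = 4 + 2*x*(13 + x) (a(x) = 4 + (x + 13)*(x + x) = 4 + (13 + x)*(2*x) = 4 + 2*x*(13 + x))
a(D(6)) + C(19, 6)*w(21) = (4 + 2*((6 + 6)/(-4 + 6))² + 26*((6 + 6)/(-4 + 6))) + (4 - 1*19)*21 = (4 + 2*(12/2)² + 26*(12/2)) + (4 - 19)*21 = (4 + 2*((½)*12)² + 26*((½)*12)) - 15*21 = (4 + 2*6² + 26*6) - 315 = (4 + 2*36 + 156) - 315 = (4 + 72 + 156) - 315 = 232 - 315 = -83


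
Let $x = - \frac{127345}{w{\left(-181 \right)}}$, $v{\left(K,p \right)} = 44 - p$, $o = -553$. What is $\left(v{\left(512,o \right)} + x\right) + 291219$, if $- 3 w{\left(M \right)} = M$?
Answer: $\frac{52436661}{181} \approx 2.8971 \cdot 10^{5}$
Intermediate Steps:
$w{\left(M \right)} = - \frac{M}{3}$
$x = - \frac{382035}{181}$ ($x = - \frac{127345}{\left(- \frac{1}{3}\right) \left(-181\right)} = - \frac{127345}{\frac{181}{3}} = \left(-127345\right) \frac{3}{181} = - \frac{382035}{181} \approx -2110.7$)
$\left(v{\left(512,o \right)} + x\right) + 291219 = \left(\left(44 - -553\right) - \frac{382035}{181}\right) + 291219 = \left(\left(44 + 553\right) - \frac{382035}{181}\right) + 291219 = \left(597 - \frac{382035}{181}\right) + 291219 = - \frac{273978}{181} + 291219 = \frac{52436661}{181}$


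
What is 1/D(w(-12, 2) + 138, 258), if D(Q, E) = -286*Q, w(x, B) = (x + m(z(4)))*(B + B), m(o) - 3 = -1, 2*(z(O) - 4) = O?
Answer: -1/28028 ≈ -3.5679e-5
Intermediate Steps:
z(O) = 4 + O/2
m(o) = 2 (m(o) = 3 - 1 = 2)
w(x, B) = 2*B*(2 + x) (w(x, B) = (x + 2)*(B + B) = (2 + x)*(2*B) = 2*B*(2 + x))
1/D(w(-12, 2) + 138, 258) = 1/(-286*(2*2*(2 - 12) + 138)) = 1/(-286*(2*2*(-10) + 138)) = 1/(-286*(-40 + 138)) = 1/(-286*98) = 1/(-28028) = -1/28028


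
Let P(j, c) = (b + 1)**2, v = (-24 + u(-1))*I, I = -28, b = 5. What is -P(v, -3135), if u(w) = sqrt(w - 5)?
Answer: -36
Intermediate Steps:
u(w) = sqrt(-5 + w)
v = 672 - 28*I*sqrt(6) (v = (-24 + sqrt(-5 - 1))*(-28) = (-24 + sqrt(-6))*(-28) = (-24 + I*sqrt(6))*(-28) = 672 - 28*I*sqrt(6) ≈ 672.0 - 68.586*I)
P(j, c) = 36 (P(j, c) = (5 + 1)**2 = 6**2 = 36)
-P(v, -3135) = -1*36 = -36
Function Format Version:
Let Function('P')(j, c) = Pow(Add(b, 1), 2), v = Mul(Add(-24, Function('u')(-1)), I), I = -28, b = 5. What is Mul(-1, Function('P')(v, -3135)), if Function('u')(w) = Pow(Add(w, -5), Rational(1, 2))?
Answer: -36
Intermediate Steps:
Function('u')(w) = Pow(Add(-5, w), Rational(1, 2))
v = Add(672, Mul(-28, I, Pow(6, Rational(1, 2)))) (v = Mul(Add(-24, Pow(Add(-5, -1), Rational(1, 2))), -28) = Mul(Add(-24, Pow(-6, Rational(1, 2))), -28) = Mul(Add(-24, Mul(I, Pow(6, Rational(1, 2)))), -28) = Add(672, Mul(-28, I, Pow(6, Rational(1, 2)))) ≈ Add(672.00, Mul(-68.586, I)))
Function('P')(j, c) = 36 (Function('P')(j, c) = Pow(Add(5, 1), 2) = Pow(6, 2) = 36)
Mul(-1, Function('P')(v, -3135)) = Mul(-1, 36) = -36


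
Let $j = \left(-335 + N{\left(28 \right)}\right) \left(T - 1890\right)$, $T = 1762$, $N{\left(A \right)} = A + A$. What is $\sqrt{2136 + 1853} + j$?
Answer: $35712 + \sqrt{3989} \approx 35775.0$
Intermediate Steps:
$N{\left(A \right)} = 2 A$
$j = 35712$ ($j = \left(-335 + 2 \cdot 28\right) \left(1762 - 1890\right) = \left(-335 + 56\right) \left(-128\right) = \left(-279\right) \left(-128\right) = 35712$)
$\sqrt{2136 + 1853} + j = \sqrt{2136 + 1853} + 35712 = \sqrt{3989} + 35712 = 35712 + \sqrt{3989}$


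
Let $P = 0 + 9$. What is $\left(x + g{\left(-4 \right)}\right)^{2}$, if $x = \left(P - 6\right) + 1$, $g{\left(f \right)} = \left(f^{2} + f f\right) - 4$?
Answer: $1024$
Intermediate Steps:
$P = 9$
$g{\left(f \right)} = -4 + 2 f^{2}$ ($g{\left(f \right)} = \left(f^{2} + f^{2}\right) - 4 = 2 f^{2} - 4 = -4 + 2 f^{2}$)
$x = 4$ ($x = \left(9 - 6\right) + 1 = 3 + 1 = 4$)
$\left(x + g{\left(-4 \right)}\right)^{2} = \left(4 - \left(4 - 2 \left(-4\right)^{2}\right)\right)^{2} = \left(4 + \left(-4 + 2 \cdot 16\right)\right)^{2} = \left(4 + \left(-4 + 32\right)\right)^{2} = \left(4 + 28\right)^{2} = 32^{2} = 1024$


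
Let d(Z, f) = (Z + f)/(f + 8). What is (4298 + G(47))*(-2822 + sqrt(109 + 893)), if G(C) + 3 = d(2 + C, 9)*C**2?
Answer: -33388742 + 201137*sqrt(1002)/17 ≈ -3.3014e+7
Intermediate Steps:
d(Z, f) = (Z + f)/(8 + f)
G(C) = -3 + C**2*(11/17 + C/17) (G(C) = -3 + (((2 + C) + 9)/(8 + 9))*C**2 = -3 + ((11 + C)/17)*C**2 = -3 + (11/17 + C/17)*C**2 = -3 + C**2*(11/17 + C/17))
(4298 + G(47))*(-2822 + sqrt(109 + 893)) = (4298 + (-3 + (1/17)*47**2*(11 + 47)))*(-2822 + sqrt(109 + 893)) = (4298 + (-3 + (1/17)*2209*58))*(-2822 + sqrt(1002)) = (4298 + (-3 + 128122/17))*(-2822 + sqrt(1002)) = (4298 + 128071/17)*(-2822 + sqrt(1002)) = 201137*(-2822 + sqrt(1002))/17 = -33388742 + 201137*sqrt(1002)/17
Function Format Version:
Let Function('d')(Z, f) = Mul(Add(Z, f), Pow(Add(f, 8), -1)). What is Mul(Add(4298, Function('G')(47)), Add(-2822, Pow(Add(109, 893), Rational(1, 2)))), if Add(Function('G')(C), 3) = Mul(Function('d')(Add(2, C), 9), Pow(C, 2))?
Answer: Add(-33388742, Mul(Rational(201137, 17), Pow(1002, Rational(1, 2)))) ≈ -3.3014e+7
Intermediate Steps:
Function('d')(Z, f) = Mul(Pow(Add(8, f), -1), Add(Z, f)) (Function('d')(Z, f) = Mul(Add(Z, f), Pow(Add(8, f), -1)) = Mul(Pow(Add(8, f), -1), Add(Z, f)))
Function('G')(C) = Add(-3, Mul(Pow(C, 2), Add(Rational(11, 17), Mul(Rational(1, 17), C)))) (Function('G')(C) = Add(-3, Mul(Mul(Pow(Add(8, 9), -1), Add(Add(2, C), 9)), Pow(C, 2))) = Add(-3, Mul(Mul(Pow(17, -1), Add(11, C)), Pow(C, 2))) = Add(-3, Mul(Mul(Rational(1, 17), Add(11, C)), Pow(C, 2))) = Add(-3, Mul(Add(Rational(11, 17), Mul(Rational(1, 17), C)), Pow(C, 2))) = Add(-3, Mul(Pow(C, 2), Add(Rational(11, 17), Mul(Rational(1, 17), C)))))
Mul(Add(4298, Function('G')(47)), Add(-2822, Pow(Add(109, 893), Rational(1, 2)))) = Mul(Add(4298, Add(-3, Mul(Rational(1, 17), Pow(47, 2), Add(11, 47)))), Add(-2822, Pow(Add(109, 893), Rational(1, 2)))) = Mul(Add(4298, Add(-3, Mul(Rational(1, 17), 2209, 58))), Add(-2822, Pow(1002, Rational(1, 2)))) = Mul(Add(4298, Add(-3, Rational(128122, 17))), Add(-2822, Pow(1002, Rational(1, 2)))) = Mul(Add(4298, Rational(128071, 17)), Add(-2822, Pow(1002, Rational(1, 2)))) = Mul(Rational(201137, 17), Add(-2822, Pow(1002, Rational(1, 2)))) = Add(-33388742, Mul(Rational(201137, 17), Pow(1002, Rational(1, 2))))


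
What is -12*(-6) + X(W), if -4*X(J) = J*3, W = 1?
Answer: 285/4 ≈ 71.250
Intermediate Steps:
X(J) = -3*J/4 (X(J) = -J*3/4 = -3*J/4)
-12*(-6) + X(W) = -12*(-6) - 3/4*1 = 72 - 3/4 = 285/4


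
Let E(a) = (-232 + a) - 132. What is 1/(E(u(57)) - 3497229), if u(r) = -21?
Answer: -1/3497614 ≈ -2.8591e-7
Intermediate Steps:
E(a) = -364 + a
1/(E(u(57)) - 3497229) = 1/((-364 - 21) - 3497229) = 1/(-385 - 3497229) = 1/(-3497614) = -1/3497614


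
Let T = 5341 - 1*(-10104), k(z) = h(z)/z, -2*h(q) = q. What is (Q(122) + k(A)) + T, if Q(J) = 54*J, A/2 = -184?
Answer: 44065/2 ≈ 22033.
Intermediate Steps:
A = -368 (A = 2*(-184) = -368)
h(q) = -q/2
k(z) = -½ (k(z) = (-z/2)/z = -½)
T = 15445 (T = 5341 + 10104 = 15445)
(Q(122) + k(A)) + T = (54*122 - ½) + 15445 = (6588 - ½) + 15445 = 13175/2 + 15445 = 44065/2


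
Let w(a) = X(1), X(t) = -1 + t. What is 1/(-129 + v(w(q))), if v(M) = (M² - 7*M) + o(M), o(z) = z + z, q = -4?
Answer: -1/129 ≈ -0.0077519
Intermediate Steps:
o(z) = 2*z
w(a) = 0 (w(a) = -1 + 1 = 0)
v(M) = M² - 5*M (v(M) = (M² - 7*M) + 2*M = M² - 5*M)
1/(-129 + v(w(q))) = 1/(-129 + 0*(-5 + 0)) = 1/(-129 + 0*(-5)) = 1/(-129 + 0) = 1/(-129) = -1/129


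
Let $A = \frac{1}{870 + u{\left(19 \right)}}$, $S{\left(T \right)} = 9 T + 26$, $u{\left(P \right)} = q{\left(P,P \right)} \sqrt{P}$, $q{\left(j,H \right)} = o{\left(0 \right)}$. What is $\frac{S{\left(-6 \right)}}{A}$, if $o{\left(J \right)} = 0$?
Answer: $-24360$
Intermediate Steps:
$q{\left(j,H \right)} = 0$
$u{\left(P \right)} = 0$ ($u{\left(P \right)} = 0 \sqrt{P} = 0$)
$S{\left(T \right)} = 26 + 9 T$
$A = \frac{1}{870}$ ($A = \frac{1}{870 + 0} = \frac{1}{870} \approx 0.0011494$)
$\frac{S{\left(-6 \right)}}{A} = \left(26 + 9 \left(-6\right)\right) \frac{1}{\frac{1}{870}} = \left(26 - 54\right) 870 = \left(-28\right) 870 = -24360$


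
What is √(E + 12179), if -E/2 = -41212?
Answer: √94603 ≈ 307.58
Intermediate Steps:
E = 82424 (E = -2*(-41212) = 82424)
√(E + 12179) = √(82424 + 12179) = √94603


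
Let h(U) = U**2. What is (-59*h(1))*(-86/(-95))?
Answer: -5074/95 ≈ -53.411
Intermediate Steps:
(-59*h(1))*(-86/(-95)) = (-59*1**2)*(-86/(-95)) = (-59*1)*(-86*(-1/95)) = -59*86/95 = -5074/95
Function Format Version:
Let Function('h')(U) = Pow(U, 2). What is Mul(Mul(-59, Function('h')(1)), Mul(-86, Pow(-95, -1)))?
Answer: Rational(-5074, 95) ≈ -53.411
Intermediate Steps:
Mul(Mul(-59, Function('h')(1)), Mul(-86, Pow(-95, -1))) = Mul(Mul(-59, Pow(1, 2)), Mul(-86, Pow(-95, -1))) = Mul(Mul(-59, 1), Mul(-86, Rational(-1, 95))) = Mul(-59, Rational(86, 95)) = Rational(-5074, 95)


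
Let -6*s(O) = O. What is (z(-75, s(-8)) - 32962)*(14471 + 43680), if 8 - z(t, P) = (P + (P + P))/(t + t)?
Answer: -143722987748/75 ≈ -1.9163e+9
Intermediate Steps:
s(O) = -O/6
z(t, P) = 8 - 3*P/(2*t) (z(t, P) = 8 - (P + (P + P))/(t + t) = 8 - (P + 2*P)/(2*t) = 8 - 3*P*1/(2*t) = 8 - 3*P/(2*t))
(z(-75, s(-8)) - 32962)*(14471 + 43680) = ((8 - 3/2*(-1/6*(-8))/(-75)) - 32962)*(14471 + 43680) = ((8 - 3/2*4/3*(-1/75)) - 32962)*58151 = ((8 + 2/75) - 32962)*58151 = (602/75 - 32962)*58151 = -2471548/75*58151 = -143722987748/75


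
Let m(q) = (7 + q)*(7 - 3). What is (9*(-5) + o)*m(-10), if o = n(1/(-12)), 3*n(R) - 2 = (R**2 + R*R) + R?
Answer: 9581/18 ≈ 532.28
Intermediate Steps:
m(q) = 28 + 4*q (m(q) = (7 + q)*4 = 28 + 4*q)
n(R) = 2/3 + R/3 + 2*R**2/3 (n(R) = 2/3 + ((R**2 + R*R) + R)/3 = 2/3 + ((R**2 + R**2) + R)/3 = 2/3 + (2*R**2 + R)/3 = 2/3 + (R + 2*R**2)/3 = 2/3 + (R/3 + 2*R**2/3) = 2/3 + R/3 + 2*R**2/3)
o = 139/216 (o = 2/3 + (1/3)/(-12) + 2*(1/(-12))**2/3 = 2/3 + (1/3)*(-1/12) + 2*(-1/12)**2/3 = 2/3 - 1/36 + (2/3)*(1/144) = 2/3 - 1/36 + 1/216 = 139/216 ≈ 0.64352)
(9*(-5) + o)*m(-10) = (9*(-5) + 139/216)*(28 + 4*(-10)) = (-45 + 139/216)*(28 - 40) = -9581/216*(-12) = 9581/18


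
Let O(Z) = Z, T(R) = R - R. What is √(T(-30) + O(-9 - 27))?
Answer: 6*I ≈ 6.0*I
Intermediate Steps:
T(R) = 0
√(T(-30) + O(-9 - 27)) = √(0 + (-9 - 27)) = √(0 - 36) = √(-36) = 6*I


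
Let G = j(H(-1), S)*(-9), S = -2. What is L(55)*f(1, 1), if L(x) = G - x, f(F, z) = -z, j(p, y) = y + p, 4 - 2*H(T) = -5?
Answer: 155/2 ≈ 77.500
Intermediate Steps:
H(T) = 9/2 (H(T) = 2 - ½*(-5) = 2 + 5/2 = 9/2)
j(p, y) = p + y
G = -45/2 (G = (9/2 - 2)*(-9) = (5/2)*(-9) = -45/2 ≈ -22.500)
L(x) = -45/2 - x
L(55)*f(1, 1) = (-45/2 - 1*55)*(-1*1) = (-45/2 - 55)*(-1) = -155/2*(-1) = 155/2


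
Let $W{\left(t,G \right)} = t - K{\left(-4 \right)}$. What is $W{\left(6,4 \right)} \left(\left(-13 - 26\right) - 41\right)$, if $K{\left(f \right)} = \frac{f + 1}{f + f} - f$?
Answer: $-130$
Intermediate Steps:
$K{\left(f \right)} = - f + \frac{1 + f}{2 f}$ ($K{\left(f \right)} = \frac{1 + f}{2 f} - f = - f + \frac{1 + f}{2 f}$)
$W{\left(t,G \right)} = - \frac{35}{8} + t$ ($W{\left(t,G \right)} = t - \left(\frac{1}{2} + \frac{1}{2 \left(-4\right)} - -4\right) = t - \left(\frac{1}{2} + \frac{1}{2} \left(- \frac{1}{4}\right) + 4\right) = t - \left(\frac{1}{2} - \frac{1}{8} + 4\right) = t - \frac{35}{8} = - \frac{35}{8} + t$)
$W{\left(6,4 \right)} \left(\left(-13 - 26\right) - 41\right) = \left(- \frac{35}{8} + 6\right) \left(\left(-13 - 26\right) - 41\right) = \frac{13 \left(-39 - 41\right)}{8} = \frac{13}{8} \left(-80\right) = -130$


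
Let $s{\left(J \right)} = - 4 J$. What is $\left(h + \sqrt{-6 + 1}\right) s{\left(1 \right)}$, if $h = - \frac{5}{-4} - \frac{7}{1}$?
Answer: $23 - 4 i \sqrt{5} \approx 23.0 - 8.9443 i$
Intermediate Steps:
$h = - \frac{23}{4}$ ($h = \left(-5\right) \left(- \frac{1}{4}\right) - 7 = \frac{5}{4} - 7 = - \frac{23}{4} \approx -5.75$)
$\left(h + \sqrt{-6 + 1}\right) s{\left(1 \right)} = \left(- \frac{23}{4} + \sqrt{-6 + 1}\right) \left(\left(-4\right) 1\right) = \left(- \frac{23}{4} + \sqrt{-5}\right) \left(-4\right) = \left(- \frac{23}{4} + i \sqrt{5}\right) \left(-4\right) = 23 - 4 i \sqrt{5}$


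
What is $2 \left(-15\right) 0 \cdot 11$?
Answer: $0$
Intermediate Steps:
$2 \left(-15\right) 0 \cdot 11 = \left(-30\right) 0 = 0$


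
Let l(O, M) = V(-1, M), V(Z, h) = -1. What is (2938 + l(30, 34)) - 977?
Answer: 1960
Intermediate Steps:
l(O, M) = -1
(2938 + l(30, 34)) - 977 = (2938 - 1) - 977 = 2937 - 977 = 1960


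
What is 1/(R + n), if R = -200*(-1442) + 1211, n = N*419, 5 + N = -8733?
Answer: -1/3371611 ≈ -2.9659e-7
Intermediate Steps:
N = -8738 (N = -5 - 8733 = -8738)
n = -3661222 (n = -8738*419 = -3661222)
R = 289611 (R = 288400 + 1211 = 289611)
1/(R + n) = 1/(289611 - 3661222) = 1/(-3371611) = -1/3371611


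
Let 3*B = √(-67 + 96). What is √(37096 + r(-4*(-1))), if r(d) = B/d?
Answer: √(1335456 + 3*√29)/6 ≈ 192.60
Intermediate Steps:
B = √29/3 (B = √(-67 + 96)/3 = √29/3 ≈ 1.7951)
r(d) = √29/(3*d) (r(d) = (√29/3)/d = √29/(3*d))
√(37096 + r(-4*(-1))) = √(37096 + √29/(3*((-4*(-1))))) = √(37096 + (⅓)*√29/4) = √(37096 + (⅓)*√29*(¼)) = √(37096 + √29/12)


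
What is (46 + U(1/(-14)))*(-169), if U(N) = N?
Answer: -108667/14 ≈ -7761.9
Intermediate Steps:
(46 + U(1/(-14)))*(-169) = (46 + 1/(-14))*(-169) = (46 - 1/14)*(-169) = (643/14)*(-169) = -108667/14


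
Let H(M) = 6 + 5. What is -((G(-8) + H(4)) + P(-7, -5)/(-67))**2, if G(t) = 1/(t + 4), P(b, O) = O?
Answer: -8415801/71824 ≈ -117.17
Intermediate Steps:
G(t) = 1/(4 + t)
H(M) = 11
-((G(-8) + H(4)) + P(-7, -5)/(-67))**2 = -((1/(4 - 8) + 11) - 5/(-67))**2 = -((1/(-4) + 11) - 5*(-1/67))**2 = -((-1/4 + 11) + 5/67)**2 = -(43/4 + 5/67)**2 = -(2901/268)**2 = -1*8415801/71824 = -8415801/71824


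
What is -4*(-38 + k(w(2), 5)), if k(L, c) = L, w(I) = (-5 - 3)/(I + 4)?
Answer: 472/3 ≈ 157.33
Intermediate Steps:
w(I) = -8/(4 + I)
-4*(-38 + k(w(2), 5)) = -4*(-38 - 8/(4 + 2)) = -4*(-38 - 8/6) = -4*(-38 - 8*1/6) = -4*(-38 - 4/3) = -4*(-118/3) = 472/3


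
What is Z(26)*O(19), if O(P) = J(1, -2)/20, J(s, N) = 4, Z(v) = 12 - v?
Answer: -14/5 ≈ -2.8000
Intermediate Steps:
O(P) = 1/5 (O(P) = 4/20 = 4*(1/20) = 1/5)
Z(26)*O(19) = (12 - 1*26)*(1/5) = (12 - 26)*(1/5) = -14*1/5 = -14/5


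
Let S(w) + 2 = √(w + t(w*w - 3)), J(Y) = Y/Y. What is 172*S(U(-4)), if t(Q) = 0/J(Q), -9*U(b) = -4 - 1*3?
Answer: -344 + 172*√7/3 ≈ -192.31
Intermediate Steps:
J(Y) = 1
U(b) = 7/9 (U(b) = -(-4 - 1*3)/9 = -(-4 - 3)/9 = -⅑*(-7) = 7/9)
t(Q) = 0 (t(Q) = 0/1 = 0*1 = 0)
S(w) = -2 + √w (S(w) = -2 + √(w + 0) = -2 + √w)
172*S(U(-4)) = 172*(-2 + √(7/9)) = 172*(-2 + √7/3) = -344 + 172*√7/3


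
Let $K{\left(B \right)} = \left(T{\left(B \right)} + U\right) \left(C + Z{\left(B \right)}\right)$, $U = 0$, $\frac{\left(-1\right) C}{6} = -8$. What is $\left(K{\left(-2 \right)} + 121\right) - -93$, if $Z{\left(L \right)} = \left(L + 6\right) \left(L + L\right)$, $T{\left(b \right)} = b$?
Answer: $150$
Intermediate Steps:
$C = 48$ ($C = \left(-6\right) \left(-8\right) = 48$)
$Z{\left(L \right)} = 2 L \left(6 + L\right)$ ($Z{\left(L \right)} = \left(6 + L\right) 2 L = 2 L \left(6 + L\right)$)
$K{\left(B \right)} = B \left(48 + 2 B \left(6 + B\right)\right)$ ($K{\left(B \right)} = \left(B + 0\right) \left(48 + 2 B \left(6 + B\right)\right) = B \left(48 + 2 B \left(6 + B\right)\right)$)
$\left(K{\left(-2 \right)} + 121\right) - -93 = \left(2 \left(-2\right) \left(24 - 2 \left(6 - 2\right)\right) + 121\right) - -93 = \left(2 \left(-2\right) \left(24 - 8\right) + 121\right) + \left(-55 + 148\right) = \left(2 \left(-2\right) \left(24 - 8\right) + 121\right) + 93 = \left(2 \left(-2\right) 16 + 121\right) + 93 = \left(-64 + 121\right) + 93 = 57 + 93 = 150$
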